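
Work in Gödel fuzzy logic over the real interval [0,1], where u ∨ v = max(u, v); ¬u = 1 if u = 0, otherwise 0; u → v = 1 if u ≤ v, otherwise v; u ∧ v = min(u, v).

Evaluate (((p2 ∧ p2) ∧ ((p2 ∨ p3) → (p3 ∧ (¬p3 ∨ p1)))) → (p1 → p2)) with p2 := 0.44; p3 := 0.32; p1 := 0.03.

(p2 ∧ p2) = min(0.44, 0.44) = 0.44
(p2 ∨ p3) = max(0.44, 0.32) = 0.44
¬p3: Gödel ¬ of 0.32 = 0 (operand ≠ 0)
(¬p3 ∨ p1) = max(0, 0.03) = 0.03
(p3 ∧ (¬p3 ∨ p1)) = min(0.32, 0.03) = 0.03
((p2 ∨ p3) → (p3 ∧ (¬p3 ∨ p1))): 0.44 > 0.03, so result = 0.03
((p2 ∧ p2) ∧ ((p2 ∨ p3) → (p3 ∧ (¬p3 ∨ p1)))) = min(0.44, 0.03) = 0.03
(p1 → p2): 0.03 ≤ 0.44, so result = 1
(((p2 ∧ p2) ∧ ((p2 ∨ p3) → (p3 ∧ (¬p3 ∨ p1)))) → (p1 → p2)): 0.03 ≤ 1, so result = 1

1.00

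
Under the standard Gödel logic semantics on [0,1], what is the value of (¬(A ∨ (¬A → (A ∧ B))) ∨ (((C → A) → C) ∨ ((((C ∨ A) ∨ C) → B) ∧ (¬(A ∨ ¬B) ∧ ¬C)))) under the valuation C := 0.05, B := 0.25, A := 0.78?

¬A: Gödel ¬ of 0.78 = 0 (operand ≠ 0)
(A ∧ B) = min(0.78, 0.25) = 0.25
(¬A → (A ∧ B)): 0 ≤ 0.25, so result = 1
(A ∨ (¬A → (A ∧ B))) = max(0.78, 1) = 1
¬(A ∨ (¬A → (A ∧ B))): Gödel ¬ of 1 = 0 (operand ≠ 0)
(C → A): 0.05 ≤ 0.78, so result = 1
((C → A) → C): 1 > 0.05, so result = 0.05
(C ∨ A) = max(0.05, 0.78) = 0.78
((C ∨ A) ∨ C) = max(0.78, 0.05) = 0.78
(((C ∨ A) ∨ C) → B): 0.78 > 0.25, so result = 0.25
¬B: Gödel ¬ of 0.25 = 0 (operand ≠ 0)
(A ∨ ¬B) = max(0.78, 0) = 0.78
¬(A ∨ ¬B): Gödel ¬ of 0.78 = 0 (operand ≠ 0)
¬C: Gödel ¬ of 0.05 = 0 (operand ≠ 0)
(¬(A ∨ ¬B) ∧ ¬C) = min(0, 0) = 0
((((C ∨ A) ∨ C) → B) ∧ (¬(A ∨ ¬B) ∧ ¬C)) = min(0.25, 0) = 0
(((C → A) → C) ∨ ((((C ∨ A) ∨ C) → B) ∧ (¬(A ∨ ¬B) ∧ ¬C))) = max(0.05, 0) = 0.05
(¬(A ∨ (¬A → (A ∧ B))) ∨ (((C → A) → C) ∨ ((((C ∨ A) ∨ C) → B) ∧ (¬(A ∨ ¬B) ∧ ¬C)))) = max(0, 0.05) = 0.05

0.05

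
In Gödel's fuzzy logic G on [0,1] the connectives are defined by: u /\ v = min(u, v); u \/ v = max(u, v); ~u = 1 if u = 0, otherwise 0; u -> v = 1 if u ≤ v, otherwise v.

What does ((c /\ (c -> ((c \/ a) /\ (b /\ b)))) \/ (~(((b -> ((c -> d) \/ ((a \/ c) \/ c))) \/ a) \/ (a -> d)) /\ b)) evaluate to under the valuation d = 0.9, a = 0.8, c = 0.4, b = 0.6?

(c \/ a) = max(0.4, 0.8) = 0.8
(b /\ b) = min(0.6, 0.6) = 0.6
((c \/ a) /\ (b /\ b)) = min(0.8, 0.6) = 0.6
(c -> ((c \/ a) /\ (b /\ b))): 0.4 ≤ 0.6, so result = 1
(c /\ (c -> ((c \/ a) /\ (b /\ b)))) = min(0.4, 1) = 0.4
(c -> d): 0.4 ≤ 0.9, so result = 1
(a \/ c) = max(0.8, 0.4) = 0.8
((a \/ c) \/ c) = max(0.8, 0.4) = 0.8
((c -> d) \/ ((a \/ c) \/ c)) = max(1, 0.8) = 1
(b -> ((c -> d) \/ ((a \/ c) \/ c))): 0.6 ≤ 1, so result = 1
((b -> ((c -> d) \/ ((a \/ c) \/ c))) \/ a) = max(1, 0.8) = 1
(a -> d): 0.8 ≤ 0.9, so result = 1
(((b -> ((c -> d) \/ ((a \/ c) \/ c))) \/ a) \/ (a -> d)) = max(1, 1) = 1
~(((b -> ((c -> d) \/ ((a \/ c) \/ c))) \/ a) \/ (a -> d)): Gödel ¬ of 1 = 0 (operand ≠ 0)
(~(((b -> ((c -> d) \/ ((a \/ c) \/ c))) \/ a) \/ (a -> d)) /\ b) = min(0, 0.6) = 0
((c /\ (c -> ((c \/ a) /\ (b /\ b)))) \/ (~(((b -> ((c -> d) \/ ((a \/ c) \/ c))) \/ a) \/ (a -> d)) /\ b)) = max(0.4, 0) = 0.4

0.40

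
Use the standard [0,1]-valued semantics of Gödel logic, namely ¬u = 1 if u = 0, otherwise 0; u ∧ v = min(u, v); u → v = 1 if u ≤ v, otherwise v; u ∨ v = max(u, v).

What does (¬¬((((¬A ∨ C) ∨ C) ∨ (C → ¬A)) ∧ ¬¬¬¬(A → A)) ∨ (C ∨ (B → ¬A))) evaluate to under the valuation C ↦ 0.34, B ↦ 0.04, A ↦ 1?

¬A: Gödel ¬ of 1 = 0 (operand ≠ 0)
(¬A ∨ C) = max(0, 0.34) = 0.34
((¬A ∨ C) ∨ C) = max(0.34, 0.34) = 0.34
¬A: Gödel ¬ of 1 = 0 (operand ≠ 0)
(C → ¬A): 0.34 > 0, so result = 0
(((¬A ∨ C) ∨ C) ∨ (C → ¬A)) = max(0.34, 0) = 0.34
(A → A): 1 ≤ 1, so result = 1
¬(A → A): Gödel ¬ of 1 = 0 (operand ≠ 0)
¬¬(A → A): Gödel ¬ of 0 = 1 (operand is 0)
¬¬¬(A → A): Gödel ¬ of 1 = 0 (operand ≠ 0)
¬¬¬¬(A → A): Gödel ¬ of 0 = 1 (operand is 0)
((((¬A ∨ C) ∨ C) ∨ (C → ¬A)) ∧ ¬¬¬¬(A → A)) = min(0.34, 1) = 0.34
¬((((¬A ∨ C) ∨ C) ∨ (C → ¬A)) ∧ ¬¬¬¬(A → A)): Gödel ¬ of 0.34 = 0 (operand ≠ 0)
¬¬((((¬A ∨ C) ∨ C) ∨ (C → ¬A)) ∧ ¬¬¬¬(A → A)): Gödel ¬ of 0 = 1 (operand is 0)
¬A: Gödel ¬ of 1 = 0 (operand ≠ 0)
(B → ¬A): 0.04 > 0, so result = 0
(C ∨ (B → ¬A)) = max(0.34, 0) = 0.34
(¬¬((((¬A ∨ C) ∨ C) ∨ (C → ¬A)) ∧ ¬¬¬¬(A → A)) ∨ (C ∨ (B → ¬A))) = max(1, 0.34) = 1

1.00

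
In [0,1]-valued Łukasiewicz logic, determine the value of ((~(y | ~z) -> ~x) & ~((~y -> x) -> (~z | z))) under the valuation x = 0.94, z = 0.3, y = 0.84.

~z: Łukasiewicz ¬ gives 1 − 0.3 = 0.7
(y | ~z) = max(0.84, 0.7) = 0.84
~(y | ~z): Łukasiewicz ¬ gives 1 − 0.84 = 0.16
~x: Łukasiewicz ¬ gives 1 − 0.94 = 0.06
(~(y | ~z) -> ~x): min(1, 1 − 0.16 + 0.06) = 0.9
~y: Łukasiewicz ¬ gives 1 − 0.84 = 0.16
(~y -> x): min(1, 1 − 0.16 + 0.94) = 1
~z: Łukasiewicz ¬ gives 1 − 0.3 = 0.7
(~z | z) = max(0.7, 0.3) = 0.7
((~y -> x) -> (~z | z)): min(1, 1 − 1 + 0.7) = 0.7
~((~y -> x) -> (~z | z)): Łukasiewicz ¬ gives 1 − 0.7 = 0.3
((~(y | ~z) -> ~x) & ~((~y -> x) -> (~z | z))) = min(0.9, 0.3) = 0.3

0.30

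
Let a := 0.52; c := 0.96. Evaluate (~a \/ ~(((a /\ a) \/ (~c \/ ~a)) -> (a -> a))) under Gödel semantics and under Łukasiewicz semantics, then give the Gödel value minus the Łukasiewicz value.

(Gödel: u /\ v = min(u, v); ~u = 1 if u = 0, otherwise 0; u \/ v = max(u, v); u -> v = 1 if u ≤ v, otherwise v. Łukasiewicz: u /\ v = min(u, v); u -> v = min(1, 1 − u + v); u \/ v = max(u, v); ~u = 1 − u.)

-0.48

Gödel evaluation:
  ~a: Gödel ¬ of 0.52 = 0 (operand ≠ 0)
  (a /\ a) = min(0.52, 0.52) = 0.52
  ~c: Gödel ¬ of 0.96 = 0 (operand ≠ 0)
  ~a: Gödel ¬ of 0.52 = 0 (operand ≠ 0)
  (~c \/ ~a) = max(0, 0) = 0
  ((a /\ a) \/ (~c \/ ~a)) = max(0.52, 0) = 0.52
  (a -> a): 0.52 ≤ 0.52, so result = 1
  (((a /\ a) \/ (~c \/ ~a)) -> (a -> a)): 0.52 ≤ 1, so result = 1
  ~(((a /\ a) \/ (~c \/ ~a)) -> (a -> a)): Gödel ¬ of 1 = 0 (operand ≠ 0)
  (~a \/ ~(((a /\ a) \/ (~c \/ ~a)) -> (a -> a))) = max(0, 0) = 0
  Gödel value = 0
Łukasiewicz evaluation:
  ~a: Łukasiewicz ¬ gives 1 − 0.52 = 0.48
  (a /\ a) = min(0.52, 0.52) = 0.52
  ~c: Łukasiewicz ¬ gives 1 − 0.96 = 0.04
  ~a: Łukasiewicz ¬ gives 1 − 0.52 = 0.48
  (~c \/ ~a) = max(0.04, 0.48) = 0.48
  ((a /\ a) \/ (~c \/ ~a)) = max(0.52, 0.48) = 0.52
  (a -> a): min(1, 1 − 0.52 + 0.52) = 1
  (((a /\ a) \/ (~c \/ ~a)) -> (a -> a)): min(1, 1 − 0.52 + 1) = 1
  ~(((a /\ a) \/ (~c \/ ~a)) -> (a -> a)): Łukasiewicz ¬ gives 1 − 1 = 0
  (~a \/ ~(((a /\ a) \/ (~c \/ ~a)) -> (a -> a))) = max(0.48, 0) = 0.48
  Łukasiewicz value = 0.48
Difference: 0 − 0.48 = -0.48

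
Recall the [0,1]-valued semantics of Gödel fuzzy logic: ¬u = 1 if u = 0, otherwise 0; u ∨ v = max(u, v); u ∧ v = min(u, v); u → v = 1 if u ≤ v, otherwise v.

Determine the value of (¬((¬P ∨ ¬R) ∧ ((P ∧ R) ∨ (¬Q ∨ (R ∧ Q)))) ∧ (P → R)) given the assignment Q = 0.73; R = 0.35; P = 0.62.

0.35

¬P: Gödel ¬ of 0.62 = 0 (operand ≠ 0)
¬R: Gödel ¬ of 0.35 = 0 (operand ≠ 0)
(¬P ∨ ¬R) = max(0, 0) = 0
(P ∧ R) = min(0.62, 0.35) = 0.35
¬Q: Gödel ¬ of 0.73 = 0 (operand ≠ 0)
(R ∧ Q) = min(0.35, 0.73) = 0.35
(¬Q ∨ (R ∧ Q)) = max(0, 0.35) = 0.35
((P ∧ R) ∨ (¬Q ∨ (R ∧ Q))) = max(0.35, 0.35) = 0.35
((¬P ∨ ¬R) ∧ ((P ∧ R) ∨ (¬Q ∨ (R ∧ Q)))) = min(0, 0.35) = 0
¬((¬P ∨ ¬R) ∧ ((P ∧ R) ∨ (¬Q ∨ (R ∧ Q)))): Gödel ¬ of 0 = 1 (operand is 0)
(P → R): 0.62 > 0.35, so result = 0.35
(¬((¬P ∨ ¬R) ∧ ((P ∧ R) ∨ (¬Q ∨ (R ∧ Q)))) ∧ (P → R)) = min(1, 0.35) = 0.35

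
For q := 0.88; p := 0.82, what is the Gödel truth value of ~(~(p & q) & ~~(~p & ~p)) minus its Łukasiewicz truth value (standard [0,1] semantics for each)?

Gödel evaluation:
  (p & q) = min(0.82, 0.88) = 0.82
  ~(p & q): Gödel ¬ of 0.82 = 0 (operand ≠ 0)
  ~p: Gödel ¬ of 0.82 = 0 (operand ≠ 0)
  ~p: Gödel ¬ of 0.82 = 0 (operand ≠ 0)
  (~p & ~p) = min(0, 0) = 0
  ~(~p & ~p): Gödel ¬ of 0 = 1 (operand is 0)
  ~~(~p & ~p): Gödel ¬ of 1 = 0 (operand ≠ 0)
  (~(p & q) & ~~(~p & ~p)) = min(0, 0) = 0
  ~(~(p & q) & ~~(~p & ~p)): Gödel ¬ of 0 = 1 (operand is 0)
  Gödel value = 1
Łukasiewicz evaluation:
  (p & q) = min(0.82, 0.88) = 0.82
  ~(p & q): Łukasiewicz ¬ gives 1 − 0.82 = 0.18
  ~p: Łukasiewicz ¬ gives 1 − 0.82 = 0.18
  ~p: Łukasiewicz ¬ gives 1 − 0.82 = 0.18
  (~p & ~p) = min(0.18, 0.18) = 0.18
  ~(~p & ~p): Łukasiewicz ¬ gives 1 − 0.18 = 0.82
  ~~(~p & ~p): Łukasiewicz ¬ gives 1 − 0.82 = 0.18
  (~(p & q) & ~~(~p & ~p)) = min(0.18, 0.18) = 0.18
  ~(~(p & q) & ~~(~p & ~p)): Łukasiewicz ¬ gives 1 − 0.18 = 0.82
  Łukasiewicz value = 0.82
Difference: 1 − 0.82 = 0.18

0.18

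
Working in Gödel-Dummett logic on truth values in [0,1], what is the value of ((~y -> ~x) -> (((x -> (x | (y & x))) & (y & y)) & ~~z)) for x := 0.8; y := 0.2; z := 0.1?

~y: Gödel ¬ of 0.2 = 0 (operand ≠ 0)
~x: Gödel ¬ of 0.8 = 0 (operand ≠ 0)
(~y -> ~x): 0 ≤ 0, so result = 1
(y & x) = min(0.2, 0.8) = 0.2
(x | (y & x)) = max(0.8, 0.2) = 0.8
(x -> (x | (y & x))): 0.8 ≤ 0.8, so result = 1
(y & y) = min(0.2, 0.2) = 0.2
((x -> (x | (y & x))) & (y & y)) = min(1, 0.2) = 0.2
~z: Gödel ¬ of 0.1 = 0 (operand ≠ 0)
~~z: Gödel ¬ of 0 = 1 (operand is 0)
(((x -> (x | (y & x))) & (y & y)) & ~~z) = min(0.2, 1) = 0.2
((~y -> ~x) -> (((x -> (x | (y & x))) & (y & y)) & ~~z)): 1 > 0.2, so result = 0.2

0.20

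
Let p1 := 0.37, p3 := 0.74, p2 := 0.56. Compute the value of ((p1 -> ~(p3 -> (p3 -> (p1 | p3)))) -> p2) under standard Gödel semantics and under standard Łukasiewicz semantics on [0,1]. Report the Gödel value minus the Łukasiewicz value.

0.07

Gödel evaluation:
  (p1 | p3) = max(0.37, 0.74) = 0.74
  (p3 -> (p1 | p3)): 0.74 ≤ 0.74, so result = 1
  (p3 -> (p3 -> (p1 | p3))): 0.74 ≤ 1, so result = 1
  ~(p3 -> (p3 -> (p1 | p3))): Gödel ¬ of 1 = 0 (operand ≠ 0)
  (p1 -> ~(p3 -> (p3 -> (p1 | p3)))): 0.37 > 0, so result = 0
  ((p1 -> ~(p3 -> (p3 -> (p1 | p3)))) -> p2): 0 ≤ 0.56, so result = 1
  Gödel value = 1
Łukasiewicz evaluation:
  (p1 | p3) = max(0.37, 0.74) = 0.74
  (p3 -> (p1 | p3)): min(1, 1 − 0.74 + 0.74) = 1
  (p3 -> (p3 -> (p1 | p3))): min(1, 1 − 0.74 + 1) = 1
  ~(p3 -> (p3 -> (p1 | p3))): Łukasiewicz ¬ gives 1 − 1 = 0
  (p1 -> ~(p3 -> (p3 -> (p1 | p3)))): min(1, 1 − 0.37 + 0) = 0.63
  ((p1 -> ~(p3 -> (p3 -> (p1 | p3)))) -> p2): min(1, 1 − 0.63 + 0.56) = 0.93
  Łukasiewicz value = 0.93
Difference: 1 − 0.93 = 0.07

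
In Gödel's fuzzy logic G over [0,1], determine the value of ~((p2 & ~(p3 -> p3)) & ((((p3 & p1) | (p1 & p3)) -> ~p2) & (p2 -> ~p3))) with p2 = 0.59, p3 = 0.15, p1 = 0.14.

1.00

(p3 -> p3): 0.15 ≤ 0.15, so result = 1
~(p3 -> p3): Gödel ¬ of 1 = 0 (operand ≠ 0)
(p2 & ~(p3 -> p3)) = min(0.59, 0) = 0
(p3 & p1) = min(0.15, 0.14) = 0.14
(p1 & p3) = min(0.14, 0.15) = 0.14
((p3 & p1) | (p1 & p3)) = max(0.14, 0.14) = 0.14
~p2: Gödel ¬ of 0.59 = 0 (operand ≠ 0)
(((p3 & p1) | (p1 & p3)) -> ~p2): 0.14 > 0, so result = 0
~p3: Gödel ¬ of 0.15 = 0 (operand ≠ 0)
(p2 -> ~p3): 0.59 > 0, so result = 0
((((p3 & p1) | (p1 & p3)) -> ~p2) & (p2 -> ~p3)) = min(0, 0) = 0
((p2 & ~(p3 -> p3)) & ((((p3 & p1) | (p1 & p3)) -> ~p2) & (p2 -> ~p3))) = min(0, 0) = 0
~((p2 & ~(p3 -> p3)) & ((((p3 & p1) | (p1 & p3)) -> ~p2) & (p2 -> ~p3))): Gödel ¬ of 0 = 1 (operand is 0)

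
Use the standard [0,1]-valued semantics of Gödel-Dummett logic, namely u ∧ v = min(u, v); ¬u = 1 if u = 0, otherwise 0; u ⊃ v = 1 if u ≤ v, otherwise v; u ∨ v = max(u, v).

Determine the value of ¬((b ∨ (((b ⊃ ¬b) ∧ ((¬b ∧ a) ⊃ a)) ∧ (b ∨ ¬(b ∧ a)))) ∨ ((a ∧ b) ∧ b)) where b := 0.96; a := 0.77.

¬b: Gödel ¬ of 0.96 = 0 (operand ≠ 0)
(b ⊃ ¬b): 0.96 > 0, so result = 0
¬b: Gödel ¬ of 0.96 = 0 (operand ≠ 0)
(¬b ∧ a) = min(0, 0.77) = 0
((¬b ∧ a) ⊃ a): 0 ≤ 0.77, so result = 1
((b ⊃ ¬b) ∧ ((¬b ∧ a) ⊃ a)) = min(0, 1) = 0
(b ∧ a) = min(0.96, 0.77) = 0.77
¬(b ∧ a): Gödel ¬ of 0.77 = 0 (operand ≠ 0)
(b ∨ ¬(b ∧ a)) = max(0.96, 0) = 0.96
(((b ⊃ ¬b) ∧ ((¬b ∧ a) ⊃ a)) ∧ (b ∨ ¬(b ∧ a))) = min(0, 0.96) = 0
(b ∨ (((b ⊃ ¬b) ∧ ((¬b ∧ a) ⊃ a)) ∧ (b ∨ ¬(b ∧ a)))) = max(0.96, 0) = 0.96
(a ∧ b) = min(0.77, 0.96) = 0.77
((a ∧ b) ∧ b) = min(0.77, 0.96) = 0.77
((b ∨ (((b ⊃ ¬b) ∧ ((¬b ∧ a) ⊃ a)) ∧ (b ∨ ¬(b ∧ a)))) ∨ ((a ∧ b) ∧ b)) = max(0.96, 0.77) = 0.96
¬((b ∨ (((b ⊃ ¬b) ∧ ((¬b ∧ a) ⊃ a)) ∧ (b ∨ ¬(b ∧ a)))) ∨ ((a ∧ b) ∧ b)): Gödel ¬ of 0.96 = 0 (operand ≠ 0)

0.00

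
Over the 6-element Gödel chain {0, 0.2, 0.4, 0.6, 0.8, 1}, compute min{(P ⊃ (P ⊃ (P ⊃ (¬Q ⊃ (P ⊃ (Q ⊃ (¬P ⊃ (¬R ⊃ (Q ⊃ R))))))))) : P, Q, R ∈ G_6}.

1.00

Every assignment gives 1. For instance at P = 0, Q = 0, R = 0:
  ¬Q: Gödel ¬ of 0 = 1 (operand is 0)
  ¬P: Gödel ¬ of 0 = 1 (operand is 0)
  ¬R: Gödel ¬ of 0 = 1 (operand is 0)
  (Q ⊃ R): 0 ≤ 0, so result = 1
  (¬R ⊃ (Q ⊃ R)): 1 ≤ 1, so result = 1
  (¬P ⊃ (¬R ⊃ (Q ⊃ R))): 1 ≤ 1, so result = 1
  (Q ⊃ (¬P ⊃ (¬R ⊃ (Q ⊃ R)))): 0 ≤ 1, so result = 1
  (P ⊃ (Q ⊃ (¬P ⊃ (¬R ⊃ (Q ⊃ R))))): 0 ≤ 1, so result = 1
  (¬Q ⊃ (P ⊃ (Q ⊃ (¬P ⊃ (¬R ⊃ (Q ⊃ R)))))): 1 ≤ 1, so result = 1
  (P ⊃ (¬Q ⊃ (P ⊃ (Q ⊃ (¬P ⊃ (¬R ⊃ (Q ⊃ R))))))): 0 ≤ 1, so result = 1
  (P ⊃ (P ⊃ (¬Q ⊃ (P ⊃ (Q ⊃ (¬P ⊃ (¬R ⊃ (Q ⊃ R)))))))): 0 ≤ 1, so result = 1
  (P ⊃ (P ⊃ (P ⊃ (¬Q ⊃ (P ⊃ (Q ⊃ (¬P ⊃ (¬R ⊃ (Q ⊃ R))))))))): 0 ≤ 1, so result = 1
All 216 assignments give value 1 — the formula is a G_6-tautology.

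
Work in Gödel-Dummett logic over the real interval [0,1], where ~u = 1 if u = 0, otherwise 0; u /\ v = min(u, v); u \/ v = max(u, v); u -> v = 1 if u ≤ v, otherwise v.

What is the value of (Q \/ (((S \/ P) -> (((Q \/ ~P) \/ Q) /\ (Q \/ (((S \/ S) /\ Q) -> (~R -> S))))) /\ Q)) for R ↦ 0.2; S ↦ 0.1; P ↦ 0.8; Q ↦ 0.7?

0.70

(S \/ P) = max(0.1, 0.8) = 0.8
~P: Gödel ¬ of 0.8 = 0 (operand ≠ 0)
(Q \/ ~P) = max(0.7, 0) = 0.7
((Q \/ ~P) \/ Q) = max(0.7, 0.7) = 0.7
(S \/ S) = max(0.1, 0.1) = 0.1
((S \/ S) /\ Q) = min(0.1, 0.7) = 0.1
~R: Gödel ¬ of 0.2 = 0 (operand ≠ 0)
(~R -> S): 0 ≤ 0.1, so result = 1
(((S \/ S) /\ Q) -> (~R -> S)): 0.1 ≤ 1, so result = 1
(Q \/ (((S \/ S) /\ Q) -> (~R -> S))) = max(0.7, 1) = 1
(((Q \/ ~P) \/ Q) /\ (Q \/ (((S \/ S) /\ Q) -> (~R -> S)))) = min(0.7, 1) = 0.7
((S \/ P) -> (((Q \/ ~P) \/ Q) /\ (Q \/ (((S \/ S) /\ Q) -> (~R -> S))))): 0.8 > 0.7, so result = 0.7
(((S \/ P) -> (((Q \/ ~P) \/ Q) /\ (Q \/ (((S \/ S) /\ Q) -> (~R -> S))))) /\ Q) = min(0.7, 0.7) = 0.7
(Q \/ (((S \/ P) -> (((Q \/ ~P) \/ Q) /\ (Q \/ (((S \/ S) /\ Q) -> (~R -> S))))) /\ Q)) = max(0.7, 0.7) = 0.7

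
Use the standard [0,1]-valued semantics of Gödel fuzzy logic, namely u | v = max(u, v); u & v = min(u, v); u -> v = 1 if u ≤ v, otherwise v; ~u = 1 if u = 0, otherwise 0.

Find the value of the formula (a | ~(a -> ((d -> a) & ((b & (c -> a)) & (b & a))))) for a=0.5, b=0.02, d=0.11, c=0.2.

0.50

(d -> a): 0.11 ≤ 0.5, so result = 1
(c -> a): 0.2 ≤ 0.5, so result = 1
(b & (c -> a)) = min(0.02, 1) = 0.02
(b & a) = min(0.02, 0.5) = 0.02
((b & (c -> a)) & (b & a)) = min(0.02, 0.02) = 0.02
((d -> a) & ((b & (c -> a)) & (b & a))) = min(1, 0.02) = 0.02
(a -> ((d -> a) & ((b & (c -> a)) & (b & a)))): 0.5 > 0.02, so result = 0.02
~(a -> ((d -> a) & ((b & (c -> a)) & (b & a)))): Gödel ¬ of 0.02 = 0 (operand ≠ 0)
(a | ~(a -> ((d -> a) & ((b & (c -> a)) & (b & a))))) = max(0.5, 0) = 0.5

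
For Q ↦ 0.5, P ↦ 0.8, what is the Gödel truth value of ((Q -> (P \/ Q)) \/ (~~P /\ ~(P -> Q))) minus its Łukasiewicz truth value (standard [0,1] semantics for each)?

Gödel evaluation:
  (P \/ Q) = max(0.8, 0.5) = 0.8
  (Q -> (P \/ Q)): 0.5 ≤ 0.8, so result = 1
  ~P: Gödel ¬ of 0.8 = 0 (operand ≠ 0)
  ~~P: Gödel ¬ of 0 = 1 (operand is 0)
  (P -> Q): 0.8 > 0.5, so result = 0.5
  ~(P -> Q): Gödel ¬ of 0.5 = 0 (operand ≠ 0)
  (~~P /\ ~(P -> Q)) = min(1, 0) = 0
  ((Q -> (P \/ Q)) \/ (~~P /\ ~(P -> Q))) = max(1, 0) = 1
  Gödel value = 1
Łukasiewicz evaluation:
  (P \/ Q) = max(0.8, 0.5) = 0.8
  (Q -> (P \/ Q)): min(1, 1 − 0.5 + 0.8) = 1
  ~P: Łukasiewicz ¬ gives 1 − 0.8 = 0.2
  ~~P: Łukasiewicz ¬ gives 1 − 0.2 = 0.8
  (P -> Q): min(1, 1 − 0.8 + 0.5) = 0.7
  ~(P -> Q): Łukasiewicz ¬ gives 1 − 0.7 = 0.3
  (~~P /\ ~(P -> Q)) = min(0.8, 0.3) = 0.3
  ((Q -> (P \/ Q)) \/ (~~P /\ ~(P -> Q))) = max(1, 0.3) = 1
  Łukasiewicz value = 1
Difference: 1 − 1 = 0.00

0.00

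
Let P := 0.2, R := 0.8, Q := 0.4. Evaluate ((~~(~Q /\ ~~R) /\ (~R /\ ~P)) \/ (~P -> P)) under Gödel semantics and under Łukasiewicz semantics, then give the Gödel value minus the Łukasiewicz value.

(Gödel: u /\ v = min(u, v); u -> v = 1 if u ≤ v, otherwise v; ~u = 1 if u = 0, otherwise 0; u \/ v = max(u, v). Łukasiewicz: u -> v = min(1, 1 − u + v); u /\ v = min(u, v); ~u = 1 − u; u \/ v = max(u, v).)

0.60

Gödel evaluation:
  ~Q: Gödel ¬ of 0.4 = 0 (operand ≠ 0)
  ~R: Gödel ¬ of 0.8 = 0 (operand ≠ 0)
  ~~R: Gödel ¬ of 0 = 1 (operand is 0)
  (~Q /\ ~~R) = min(0, 1) = 0
  ~(~Q /\ ~~R): Gödel ¬ of 0 = 1 (operand is 0)
  ~~(~Q /\ ~~R): Gödel ¬ of 1 = 0 (operand ≠ 0)
  ~R: Gödel ¬ of 0.8 = 0 (operand ≠ 0)
  ~P: Gödel ¬ of 0.2 = 0 (operand ≠ 0)
  (~R /\ ~P) = min(0, 0) = 0
  (~~(~Q /\ ~~R) /\ (~R /\ ~P)) = min(0, 0) = 0
  ~P: Gödel ¬ of 0.2 = 0 (operand ≠ 0)
  (~P -> P): 0 ≤ 0.2, so result = 1
  ((~~(~Q /\ ~~R) /\ (~R /\ ~P)) \/ (~P -> P)) = max(0, 1) = 1
  Gödel value = 1
Łukasiewicz evaluation:
  ~Q: Łukasiewicz ¬ gives 1 − 0.4 = 0.6
  ~R: Łukasiewicz ¬ gives 1 − 0.8 = 0.2
  ~~R: Łukasiewicz ¬ gives 1 − 0.2 = 0.8
  (~Q /\ ~~R) = min(0.6, 0.8) = 0.6
  ~(~Q /\ ~~R): Łukasiewicz ¬ gives 1 − 0.6 = 0.4
  ~~(~Q /\ ~~R): Łukasiewicz ¬ gives 1 − 0.4 = 0.6
  ~R: Łukasiewicz ¬ gives 1 − 0.8 = 0.2
  ~P: Łukasiewicz ¬ gives 1 − 0.2 = 0.8
  (~R /\ ~P) = min(0.2, 0.8) = 0.2
  (~~(~Q /\ ~~R) /\ (~R /\ ~P)) = min(0.6, 0.2) = 0.2
  ~P: Łukasiewicz ¬ gives 1 − 0.2 = 0.8
  (~P -> P): min(1, 1 − 0.8 + 0.2) = 0.4
  ((~~(~Q /\ ~~R) /\ (~R /\ ~P)) \/ (~P -> P)) = max(0.2, 0.4) = 0.4
  Łukasiewicz value = 0.4
Difference: 1 − 0.4 = 0.60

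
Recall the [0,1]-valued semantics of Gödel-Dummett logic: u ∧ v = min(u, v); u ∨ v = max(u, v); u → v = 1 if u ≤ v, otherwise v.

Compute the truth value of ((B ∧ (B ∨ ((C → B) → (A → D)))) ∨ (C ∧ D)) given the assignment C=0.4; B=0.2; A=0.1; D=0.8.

0.40

(C → B): 0.4 > 0.2, so result = 0.2
(A → D): 0.1 ≤ 0.8, so result = 1
((C → B) → (A → D)): 0.2 ≤ 1, so result = 1
(B ∨ ((C → B) → (A → D))) = max(0.2, 1) = 1
(B ∧ (B ∨ ((C → B) → (A → D)))) = min(0.2, 1) = 0.2
(C ∧ D) = min(0.4, 0.8) = 0.4
((B ∧ (B ∨ ((C → B) → (A → D)))) ∨ (C ∧ D)) = max(0.2, 0.4) = 0.4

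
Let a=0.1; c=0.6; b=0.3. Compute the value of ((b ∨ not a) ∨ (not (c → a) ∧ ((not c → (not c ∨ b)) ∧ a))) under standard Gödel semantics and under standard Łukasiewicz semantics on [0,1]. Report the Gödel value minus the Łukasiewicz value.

Gödel evaluation:
  not a: Gödel ¬ of 0.1 = 0 (operand ≠ 0)
  (b ∨ not a) = max(0.3, 0) = 0.3
  (c → a): 0.6 > 0.1, so result = 0.1
  not (c → a): Gödel ¬ of 0.1 = 0 (operand ≠ 0)
  not c: Gödel ¬ of 0.6 = 0 (operand ≠ 0)
  not c: Gödel ¬ of 0.6 = 0 (operand ≠ 0)
  (not c ∨ b) = max(0, 0.3) = 0.3
  (not c → (not c ∨ b)): 0 ≤ 0.3, so result = 1
  ((not c → (not c ∨ b)) ∧ a) = min(1, 0.1) = 0.1
  (not (c → a) ∧ ((not c → (not c ∨ b)) ∧ a)) = min(0, 0.1) = 0
  ((b ∨ not a) ∨ (not (c → a) ∧ ((not c → (not c ∨ b)) ∧ a))) = max(0.3, 0) = 0.3
  Gödel value = 0.3
Łukasiewicz evaluation:
  not a: Łukasiewicz ¬ gives 1 − 0.1 = 0.9
  (b ∨ not a) = max(0.3, 0.9) = 0.9
  (c → a): min(1, 1 − 0.6 + 0.1) = 0.5
  not (c → a): Łukasiewicz ¬ gives 1 − 0.5 = 0.5
  not c: Łukasiewicz ¬ gives 1 − 0.6 = 0.4
  not c: Łukasiewicz ¬ gives 1 − 0.6 = 0.4
  (not c ∨ b) = max(0.4, 0.3) = 0.4
  (not c → (not c ∨ b)): min(1, 1 − 0.4 + 0.4) = 1
  ((not c → (not c ∨ b)) ∧ a) = min(1, 0.1) = 0.1
  (not (c → a) ∧ ((not c → (not c ∨ b)) ∧ a)) = min(0.5, 0.1) = 0.1
  ((b ∨ not a) ∨ (not (c → a) ∧ ((not c → (not c ∨ b)) ∧ a))) = max(0.9, 0.1) = 0.9
  Łukasiewicz value = 0.9
Difference: 0.3 − 0.9 = -0.60

-0.60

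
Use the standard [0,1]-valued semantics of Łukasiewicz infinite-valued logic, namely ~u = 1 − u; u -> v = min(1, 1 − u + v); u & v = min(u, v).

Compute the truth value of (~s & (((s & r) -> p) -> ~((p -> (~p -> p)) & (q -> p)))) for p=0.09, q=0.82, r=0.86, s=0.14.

0.78

~s: Łukasiewicz ¬ gives 1 − 0.14 = 0.86
(s & r) = min(0.14, 0.86) = 0.14
((s & r) -> p): min(1, 1 − 0.14 + 0.09) = 0.95
~p: Łukasiewicz ¬ gives 1 − 0.09 = 0.91
(~p -> p): min(1, 1 − 0.91 + 0.09) = 0.18
(p -> (~p -> p)): min(1, 1 − 0.09 + 0.18) = 1
(q -> p): min(1, 1 − 0.82 + 0.09) = 0.27
((p -> (~p -> p)) & (q -> p)) = min(1, 0.27) = 0.27
~((p -> (~p -> p)) & (q -> p)): Łukasiewicz ¬ gives 1 − 0.27 = 0.73
(((s & r) -> p) -> ~((p -> (~p -> p)) & (q -> p))): min(1, 1 − 0.95 + 0.73) = 0.78
(~s & (((s & r) -> p) -> ~((p -> (~p -> p)) & (q -> p)))) = min(0.86, 0.78) = 0.78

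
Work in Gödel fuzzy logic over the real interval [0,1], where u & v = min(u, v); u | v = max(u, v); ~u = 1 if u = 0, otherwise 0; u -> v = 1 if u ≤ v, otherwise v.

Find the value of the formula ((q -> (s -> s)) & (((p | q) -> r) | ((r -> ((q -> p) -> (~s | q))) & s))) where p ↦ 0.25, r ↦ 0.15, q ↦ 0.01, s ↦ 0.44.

(s -> s): 0.44 ≤ 0.44, so result = 1
(q -> (s -> s)): 0.01 ≤ 1, so result = 1
(p | q) = max(0.25, 0.01) = 0.25
((p | q) -> r): 0.25 > 0.15, so result = 0.15
(q -> p): 0.01 ≤ 0.25, so result = 1
~s: Gödel ¬ of 0.44 = 0 (operand ≠ 0)
(~s | q) = max(0, 0.01) = 0.01
((q -> p) -> (~s | q)): 1 > 0.01, so result = 0.01
(r -> ((q -> p) -> (~s | q))): 0.15 > 0.01, so result = 0.01
((r -> ((q -> p) -> (~s | q))) & s) = min(0.01, 0.44) = 0.01
(((p | q) -> r) | ((r -> ((q -> p) -> (~s | q))) & s)) = max(0.15, 0.01) = 0.15
((q -> (s -> s)) & (((p | q) -> r) | ((r -> ((q -> p) -> (~s | q))) & s))) = min(1, 0.15) = 0.15

0.15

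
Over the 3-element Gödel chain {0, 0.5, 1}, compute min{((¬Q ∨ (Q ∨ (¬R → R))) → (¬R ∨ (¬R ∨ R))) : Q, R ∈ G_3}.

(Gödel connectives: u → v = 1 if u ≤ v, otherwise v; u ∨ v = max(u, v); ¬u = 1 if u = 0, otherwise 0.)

0.50

The minimum is attained at Q = 0, R = 0.5:
  ¬Q: Gödel ¬ of 0 = 1 (operand is 0)
  ¬R: Gödel ¬ of 0.5 = 0 (operand ≠ 0)
  (¬R → R): 0 ≤ 0.5, so result = 1
  (Q ∨ (¬R → R)) = max(0, 1) = 1
  (¬Q ∨ (Q ∨ (¬R → R))) = max(1, 1) = 1
  ¬R: Gödel ¬ of 0.5 = 0 (operand ≠ 0)
  ¬R: Gödel ¬ of 0.5 = 0 (operand ≠ 0)
  (¬R ∨ R) = max(0, 0.5) = 0.5
  (¬R ∨ (¬R ∨ R)) = max(0, 0.5) = 0.5
  ((¬Q ∨ (Q ∨ (¬R → R))) → (¬R ∨ (¬R ∨ R))): 1 > 0.5, so result = 0.5
Checking all 9 assignments confirms none give a value below 0.50.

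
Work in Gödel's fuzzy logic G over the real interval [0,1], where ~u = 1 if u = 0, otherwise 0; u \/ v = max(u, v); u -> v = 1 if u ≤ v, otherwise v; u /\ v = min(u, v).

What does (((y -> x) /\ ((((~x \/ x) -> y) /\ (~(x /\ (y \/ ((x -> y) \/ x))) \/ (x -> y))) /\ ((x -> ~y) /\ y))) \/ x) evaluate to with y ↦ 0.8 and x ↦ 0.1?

(y -> x): 0.8 > 0.1, so result = 0.1
~x: Gödel ¬ of 0.1 = 0 (operand ≠ 0)
(~x \/ x) = max(0, 0.1) = 0.1
((~x \/ x) -> y): 0.1 ≤ 0.8, so result = 1
(x -> y): 0.1 ≤ 0.8, so result = 1
((x -> y) \/ x) = max(1, 0.1) = 1
(y \/ ((x -> y) \/ x)) = max(0.8, 1) = 1
(x /\ (y \/ ((x -> y) \/ x))) = min(0.1, 1) = 0.1
~(x /\ (y \/ ((x -> y) \/ x))): Gödel ¬ of 0.1 = 0 (operand ≠ 0)
(x -> y): 0.1 ≤ 0.8, so result = 1
(~(x /\ (y \/ ((x -> y) \/ x))) \/ (x -> y)) = max(0, 1) = 1
(((~x \/ x) -> y) /\ (~(x /\ (y \/ ((x -> y) \/ x))) \/ (x -> y))) = min(1, 1) = 1
~y: Gödel ¬ of 0.8 = 0 (operand ≠ 0)
(x -> ~y): 0.1 > 0, so result = 0
((x -> ~y) /\ y) = min(0, 0.8) = 0
((((~x \/ x) -> y) /\ (~(x /\ (y \/ ((x -> y) \/ x))) \/ (x -> y))) /\ ((x -> ~y) /\ y)) = min(1, 0) = 0
((y -> x) /\ ((((~x \/ x) -> y) /\ (~(x /\ (y \/ ((x -> y) \/ x))) \/ (x -> y))) /\ ((x -> ~y) /\ y))) = min(0.1, 0) = 0
(((y -> x) /\ ((((~x \/ x) -> y) /\ (~(x /\ (y \/ ((x -> y) \/ x))) \/ (x -> y))) /\ ((x -> ~y) /\ y))) \/ x) = max(0, 0.1) = 0.1

0.10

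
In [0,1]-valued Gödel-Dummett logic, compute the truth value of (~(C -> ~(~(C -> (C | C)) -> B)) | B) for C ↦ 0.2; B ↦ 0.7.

(C | C) = max(0.2, 0.2) = 0.2
(C -> (C | C)): 0.2 ≤ 0.2, so result = 1
~(C -> (C | C)): Gödel ¬ of 1 = 0 (operand ≠ 0)
(~(C -> (C | C)) -> B): 0 ≤ 0.7, so result = 1
~(~(C -> (C | C)) -> B): Gödel ¬ of 1 = 0 (operand ≠ 0)
(C -> ~(~(C -> (C | C)) -> B)): 0.2 > 0, so result = 0
~(C -> ~(~(C -> (C | C)) -> B)): Gödel ¬ of 0 = 1 (operand is 0)
(~(C -> ~(~(C -> (C | C)) -> B)) | B) = max(1, 0.7) = 1

1.00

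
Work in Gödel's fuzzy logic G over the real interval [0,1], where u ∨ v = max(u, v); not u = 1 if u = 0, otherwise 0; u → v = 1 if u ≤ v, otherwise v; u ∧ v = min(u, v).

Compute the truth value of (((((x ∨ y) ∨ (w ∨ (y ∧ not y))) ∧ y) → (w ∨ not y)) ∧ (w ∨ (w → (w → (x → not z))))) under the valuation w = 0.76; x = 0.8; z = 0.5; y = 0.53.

(x ∨ y) = max(0.8, 0.53) = 0.8
not y: Gödel ¬ of 0.53 = 0 (operand ≠ 0)
(y ∧ not y) = min(0.53, 0) = 0
(w ∨ (y ∧ not y)) = max(0.76, 0) = 0.76
((x ∨ y) ∨ (w ∨ (y ∧ not y))) = max(0.8, 0.76) = 0.8
(((x ∨ y) ∨ (w ∨ (y ∧ not y))) ∧ y) = min(0.8, 0.53) = 0.53
not y: Gödel ¬ of 0.53 = 0 (operand ≠ 0)
(w ∨ not y) = max(0.76, 0) = 0.76
((((x ∨ y) ∨ (w ∨ (y ∧ not y))) ∧ y) → (w ∨ not y)): 0.53 ≤ 0.76, so result = 1
not z: Gödel ¬ of 0.5 = 0 (operand ≠ 0)
(x → not z): 0.8 > 0, so result = 0
(w → (x → not z)): 0.76 > 0, so result = 0
(w → (w → (x → not z))): 0.76 > 0, so result = 0
(w ∨ (w → (w → (x → not z)))) = max(0.76, 0) = 0.76
(((((x ∨ y) ∨ (w ∨ (y ∧ not y))) ∧ y) → (w ∨ not y)) ∧ (w ∨ (w → (w → (x → not z))))) = min(1, 0.76) = 0.76

0.76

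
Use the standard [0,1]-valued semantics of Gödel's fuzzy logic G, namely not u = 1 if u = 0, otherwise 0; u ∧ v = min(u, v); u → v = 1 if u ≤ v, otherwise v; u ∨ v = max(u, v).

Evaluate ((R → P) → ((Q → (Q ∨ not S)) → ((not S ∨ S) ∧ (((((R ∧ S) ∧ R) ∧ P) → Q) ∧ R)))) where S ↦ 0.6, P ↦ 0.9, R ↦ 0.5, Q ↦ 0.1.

(R → P): 0.5 ≤ 0.9, so result = 1
not S: Gödel ¬ of 0.6 = 0 (operand ≠ 0)
(Q ∨ not S) = max(0.1, 0) = 0.1
(Q → (Q ∨ not S)): 0.1 ≤ 0.1, so result = 1
not S: Gödel ¬ of 0.6 = 0 (operand ≠ 0)
(not S ∨ S) = max(0, 0.6) = 0.6
(R ∧ S) = min(0.5, 0.6) = 0.5
((R ∧ S) ∧ R) = min(0.5, 0.5) = 0.5
(((R ∧ S) ∧ R) ∧ P) = min(0.5, 0.9) = 0.5
((((R ∧ S) ∧ R) ∧ P) → Q): 0.5 > 0.1, so result = 0.1
(((((R ∧ S) ∧ R) ∧ P) → Q) ∧ R) = min(0.1, 0.5) = 0.1
((not S ∨ S) ∧ (((((R ∧ S) ∧ R) ∧ P) → Q) ∧ R)) = min(0.6, 0.1) = 0.1
((Q → (Q ∨ not S)) → ((not S ∨ S) ∧ (((((R ∧ S) ∧ R) ∧ P) → Q) ∧ R))): 1 > 0.1, so result = 0.1
((R → P) → ((Q → (Q ∨ not S)) → ((not S ∨ S) ∧ (((((R ∧ S) ∧ R) ∧ P) → Q) ∧ R)))): 1 > 0.1, so result = 0.1

0.10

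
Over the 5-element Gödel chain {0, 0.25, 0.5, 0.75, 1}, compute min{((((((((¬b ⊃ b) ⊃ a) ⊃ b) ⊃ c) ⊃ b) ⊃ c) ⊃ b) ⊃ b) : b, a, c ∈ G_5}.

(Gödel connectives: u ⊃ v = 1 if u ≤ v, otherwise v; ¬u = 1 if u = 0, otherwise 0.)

0.25

The minimum is attained at b = 0.25, a = 0, c = 0:
  ¬b: Gödel ¬ of 0.25 = 0 (operand ≠ 0)
  (¬b ⊃ b): 0 ≤ 0.25, so result = 1
  ((¬b ⊃ b) ⊃ a): 1 > 0, so result = 0
  (((¬b ⊃ b) ⊃ a) ⊃ b): 0 ≤ 0.25, so result = 1
  ((((¬b ⊃ b) ⊃ a) ⊃ b) ⊃ c): 1 > 0, so result = 0
  (((((¬b ⊃ b) ⊃ a) ⊃ b) ⊃ c) ⊃ b): 0 ≤ 0.25, so result = 1
  ((((((¬b ⊃ b) ⊃ a) ⊃ b) ⊃ c) ⊃ b) ⊃ c): 1 > 0, so result = 0
  (((((((¬b ⊃ b) ⊃ a) ⊃ b) ⊃ c) ⊃ b) ⊃ c) ⊃ b): 0 ≤ 0.25, so result = 1
  ((((((((¬b ⊃ b) ⊃ a) ⊃ b) ⊃ c) ⊃ b) ⊃ c) ⊃ b) ⊃ b): 1 > 0.25, so result = 0.25
Checking all 125 assignments confirms none give a value below 0.25.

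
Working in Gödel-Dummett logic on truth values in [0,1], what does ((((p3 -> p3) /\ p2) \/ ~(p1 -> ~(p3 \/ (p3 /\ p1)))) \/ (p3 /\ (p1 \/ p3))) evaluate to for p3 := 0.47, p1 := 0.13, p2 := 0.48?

1.00

(p3 -> p3): 0.47 ≤ 0.47, so result = 1
((p3 -> p3) /\ p2) = min(1, 0.48) = 0.48
(p3 /\ p1) = min(0.47, 0.13) = 0.13
(p3 \/ (p3 /\ p1)) = max(0.47, 0.13) = 0.47
~(p3 \/ (p3 /\ p1)): Gödel ¬ of 0.47 = 0 (operand ≠ 0)
(p1 -> ~(p3 \/ (p3 /\ p1))): 0.13 > 0, so result = 0
~(p1 -> ~(p3 \/ (p3 /\ p1))): Gödel ¬ of 0 = 1 (operand is 0)
(((p3 -> p3) /\ p2) \/ ~(p1 -> ~(p3 \/ (p3 /\ p1)))) = max(0.48, 1) = 1
(p1 \/ p3) = max(0.13, 0.47) = 0.47
(p3 /\ (p1 \/ p3)) = min(0.47, 0.47) = 0.47
((((p3 -> p3) /\ p2) \/ ~(p1 -> ~(p3 \/ (p3 /\ p1)))) \/ (p3 /\ (p1 \/ p3))) = max(1, 0.47) = 1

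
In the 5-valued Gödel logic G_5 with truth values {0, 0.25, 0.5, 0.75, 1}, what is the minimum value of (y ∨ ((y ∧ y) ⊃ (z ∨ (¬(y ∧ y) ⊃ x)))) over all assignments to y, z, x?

1.00

Every assignment gives 1. For instance at y = 0, z = 0, x = 0:
  (y ∧ y) = min(0, 0) = 0
  (y ∧ y) = min(0, 0) = 0
  ¬(y ∧ y): Gödel ¬ of 0 = 1 (operand is 0)
  (¬(y ∧ y) ⊃ x): 1 > 0, so result = 0
  (z ∨ (¬(y ∧ y) ⊃ x)) = max(0, 0) = 0
  ((y ∧ y) ⊃ (z ∨ (¬(y ∧ y) ⊃ x))): 0 ≤ 0, so result = 1
  (y ∨ ((y ∧ y) ⊃ (z ∨ (¬(y ∧ y) ⊃ x)))) = max(0, 1) = 1
All 125 assignments give value 1 — the formula is a G_5-tautology.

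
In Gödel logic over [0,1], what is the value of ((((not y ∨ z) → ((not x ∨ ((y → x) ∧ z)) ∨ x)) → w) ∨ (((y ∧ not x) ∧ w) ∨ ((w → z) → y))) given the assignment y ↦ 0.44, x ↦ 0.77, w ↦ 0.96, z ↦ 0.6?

0.96

not y: Gödel ¬ of 0.44 = 0 (operand ≠ 0)
(not y ∨ z) = max(0, 0.6) = 0.6
not x: Gödel ¬ of 0.77 = 0 (operand ≠ 0)
(y → x): 0.44 ≤ 0.77, so result = 1
((y → x) ∧ z) = min(1, 0.6) = 0.6
(not x ∨ ((y → x) ∧ z)) = max(0, 0.6) = 0.6
((not x ∨ ((y → x) ∧ z)) ∨ x) = max(0.6, 0.77) = 0.77
((not y ∨ z) → ((not x ∨ ((y → x) ∧ z)) ∨ x)): 0.6 ≤ 0.77, so result = 1
(((not y ∨ z) → ((not x ∨ ((y → x) ∧ z)) ∨ x)) → w): 1 > 0.96, so result = 0.96
not x: Gödel ¬ of 0.77 = 0 (operand ≠ 0)
(y ∧ not x) = min(0.44, 0) = 0
((y ∧ not x) ∧ w) = min(0, 0.96) = 0
(w → z): 0.96 > 0.6, so result = 0.6
((w → z) → y): 0.6 > 0.44, so result = 0.44
(((y ∧ not x) ∧ w) ∨ ((w → z) → y)) = max(0, 0.44) = 0.44
((((not y ∨ z) → ((not x ∨ ((y → x) ∧ z)) ∨ x)) → w) ∨ (((y ∧ not x) ∧ w) ∨ ((w → z) → y))) = max(0.96, 0.44) = 0.96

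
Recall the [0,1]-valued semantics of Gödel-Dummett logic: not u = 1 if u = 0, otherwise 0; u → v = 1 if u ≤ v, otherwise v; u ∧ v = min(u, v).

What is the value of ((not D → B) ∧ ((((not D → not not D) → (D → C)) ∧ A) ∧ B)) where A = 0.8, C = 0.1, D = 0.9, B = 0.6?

not D: Gödel ¬ of 0.9 = 0 (operand ≠ 0)
(not D → B): 0 ≤ 0.6, so result = 1
not D: Gödel ¬ of 0.9 = 0 (operand ≠ 0)
not D: Gödel ¬ of 0.9 = 0 (operand ≠ 0)
not not D: Gödel ¬ of 0 = 1 (operand is 0)
(not D → not not D): 0 ≤ 1, so result = 1
(D → C): 0.9 > 0.1, so result = 0.1
((not D → not not D) → (D → C)): 1 > 0.1, so result = 0.1
(((not D → not not D) → (D → C)) ∧ A) = min(0.1, 0.8) = 0.1
((((not D → not not D) → (D → C)) ∧ A) ∧ B) = min(0.1, 0.6) = 0.1
((not D → B) ∧ ((((not D → not not D) → (D → C)) ∧ A) ∧ B)) = min(1, 0.1) = 0.1

0.10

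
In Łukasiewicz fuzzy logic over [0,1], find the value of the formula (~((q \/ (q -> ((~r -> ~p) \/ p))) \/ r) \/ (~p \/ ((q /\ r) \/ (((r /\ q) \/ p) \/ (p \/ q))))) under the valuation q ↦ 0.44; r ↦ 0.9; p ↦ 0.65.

0.65

~r: Łukasiewicz ¬ gives 1 − 0.9 = 0.1
~p: Łukasiewicz ¬ gives 1 − 0.65 = 0.35
(~r -> ~p): min(1, 1 − 0.1 + 0.35) = 1
((~r -> ~p) \/ p) = max(1, 0.65) = 1
(q -> ((~r -> ~p) \/ p)): min(1, 1 − 0.44 + 1) = 1
(q \/ (q -> ((~r -> ~p) \/ p))) = max(0.44, 1) = 1
((q \/ (q -> ((~r -> ~p) \/ p))) \/ r) = max(1, 0.9) = 1
~((q \/ (q -> ((~r -> ~p) \/ p))) \/ r): Łukasiewicz ¬ gives 1 − 1 = 0
~p: Łukasiewicz ¬ gives 1 − 0.65 = 0.35
(q /\ r) = min(0.44, 0.9) = 0.44
(r /\ q) = min(0.9, 0.44) = 0.44
((r /\ q) \/ p) = max(0.44, 0.65) = 0.65
(p \/ q) = max(0.65, 0.44) = 0.65
(((r /\ q) \/ p) \/ (p \/ q)) = max(0.65, 0.65) = 0.65
((q /\ r) \/ (((r /\ q) \/ p) \/ (p \/ q))) = max(0.44, 0.65) = 0.65
(~p \/ ((q /\ r) \/ (((r /\ q) \/ p) \/ (p \/ q)))) = max(0.35, 0.65) = 0.65
(~((q \/ (q -> ((~r -> ~p) \/ p))) \/ r) \/ (~p \/ ((q /\ r) \/ (((r /\ q) \/ p) \/ (p \/ q))))) = max(0, 0.65) = 0.65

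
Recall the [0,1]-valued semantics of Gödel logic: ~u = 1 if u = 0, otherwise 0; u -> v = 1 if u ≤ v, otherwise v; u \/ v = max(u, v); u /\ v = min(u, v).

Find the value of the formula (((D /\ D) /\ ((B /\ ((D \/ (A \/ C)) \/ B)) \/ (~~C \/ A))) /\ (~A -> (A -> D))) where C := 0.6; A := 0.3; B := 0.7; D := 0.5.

(D /\ D) = min(0.5, 0.5) = 0.5
(A \/ C) = max(0.3, 0.6) = 0.6
(D \/ (A \/ C)) = max(0.5, 0.6) = 0.6
((D \/ (A \/ C)) \/ B) = max(0.6, 0.7) = 0.7
(B /\ ((D \/ (A \/ C)) \/ B)) = min(0.7, 0.7) = 0.7
~C: Gödel ¬ of 0.6 = 0 (operand ≠ 0)
~~C: Gödel ¬ of 0 = 1 (operand is 0)
(~~C \/ A) = max(1, 0.3) = 1
((B /\ ((D \/ (A \/ C)) \/ B)) \/ (~~C \/ A)) = max(0.7, 1) = 1
((D /\ D) /\ ((B /\ ((D \/ (A \/ C)) \/ B)) \/ (~~C \/ A))) = min(0.5, 1) = 0.5
~A: Gödel ¬ of 0.3 = 0 (operand ≠ 0)
(A -> D): 0.3 ≤ 0.5, so result = 1
(~A -> (A -> D)): 0 ≤ 1, so result = 1
(((D /\ D) /\ ((B /\ ((D \/ (A \/ C)) \/ B)) \/ (~~C \/ A))) /\ (~A -> (A -> D))) = min(0.5, 1) = 0.5

0.50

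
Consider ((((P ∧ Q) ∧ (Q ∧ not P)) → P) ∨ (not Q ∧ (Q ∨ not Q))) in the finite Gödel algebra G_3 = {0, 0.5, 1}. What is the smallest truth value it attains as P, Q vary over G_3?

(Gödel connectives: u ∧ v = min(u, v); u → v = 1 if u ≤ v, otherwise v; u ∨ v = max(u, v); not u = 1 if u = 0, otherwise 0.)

Every assignment gives 1. For instance at P = 0, Q = 0:
  (P ∧ Q) = min(0, 0) = 0
  not P: Gödel ¬ of 0 = 1 (operand is 0)
  (Q ∧ not P) = min(0, 1) = 0
  ((P ∧ Q) ∧ (Q ∧ not P)) = min(0, 0) = 0
  (((P ∧ Q) ∧ (Q ∧ not P)) → P): 0 ≤ 0, so result = 1
  not Q: Gödel ¬ of 0 = 1 (operand is 0)
  not Q: Gödel ¬ of 0 = 1 (operand is 0)
  (Q ∨ not Q) = max(0, 1) = 1
  (not Q ∧ (Q ∨ not Q)) = min(1, 1) = 1
  ((((P ∧ Q) ∧ (Q ∧ not P)) → P) ∨ (not Q ∧ (Q ∨ not Q))) = max(1, 1) = 1
All 9 assignments give value 1 — the formula is a G_3-tautology.

1.00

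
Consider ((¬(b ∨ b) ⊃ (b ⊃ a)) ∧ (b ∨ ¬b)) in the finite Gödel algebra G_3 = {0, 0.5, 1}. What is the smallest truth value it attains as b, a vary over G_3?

The minimum is attained at b = 0.5, a = 0:
  (b ∨ b) = max(0.5, 0.5) = 0.5
  ¬(b ∨ b): Gödel ¬ of 0.5 = 0 (operand ≠ 0)
  (b ⊃ a): 0.5 > 0, so result = 0
  (¬(b ∨ b) ⊃ (b ⊃ a)): 0 ≤ 0, so result = 1
  ¬b: Gödel ¬ of 0.5 = 0 (operand ≠ 0)
  (b ∨ ¬b) = max(0.5, 0) = 0.5
  ((¬(b ∨ b) ⊃ (b ⊃ a)) ∧ (b ∨ ¬b)) = min(1, 0.5) = 0.5
Checking all 9 assignments confirms none give a value below 0.50.

0.50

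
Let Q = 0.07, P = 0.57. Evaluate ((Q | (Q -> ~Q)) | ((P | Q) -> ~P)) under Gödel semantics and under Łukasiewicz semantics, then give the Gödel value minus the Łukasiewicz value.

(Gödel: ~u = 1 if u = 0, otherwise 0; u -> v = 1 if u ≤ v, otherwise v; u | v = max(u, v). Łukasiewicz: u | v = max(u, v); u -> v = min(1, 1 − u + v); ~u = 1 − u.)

-0.93

Gödel evaluation:
  ~Q: Gödel ¬ of 0.07 = 0 (operand ≠ 0)
  (Q -> ~Q): 0.07 > 0, so result = 0
  (Q | (Q -> ~Q)) = max(0.07, 0) = 0.07
  (P | Q) = max(0.57, 0.07) = 0.57
  ~P: Gödel ¬ of 0.57 = 0 (operand ≠ 0)
  ((P | Q) -> ~P): 0.57 > 0, so result = 0
  ((Q | (Q -> ~Q)) | ((P | Q) -> ~P)) = max(0.07, 0) = 0.07
  Gödel value = 0.07
Łukasiewicz evaluation:
  ~Q: Łukasiewicz ¬ gives 1 − 0.07 = 0.93
  (Q -> ~Q): min(1, 1 − 0.07 + 0.93) = 1
  (Q | (Q -> ~Q)) = max(0.07, 1) = 1
  (P | Q) = max(0.57, 0.07) = 0.57
  ~P: Łukasiewicz ¬ gives 1 − 0.57 = 0.43
  ((P | Q) -> ~P): min(1, 1 − 0.57 + 0.43) = 0.86
  ((Q | (Q -> ~Q)) | ((P | Q) -> ~P)) = max(1, 0.86) = 1
  Łukasiewicz value = 1
Difference: 0.07 − 1 = -0.93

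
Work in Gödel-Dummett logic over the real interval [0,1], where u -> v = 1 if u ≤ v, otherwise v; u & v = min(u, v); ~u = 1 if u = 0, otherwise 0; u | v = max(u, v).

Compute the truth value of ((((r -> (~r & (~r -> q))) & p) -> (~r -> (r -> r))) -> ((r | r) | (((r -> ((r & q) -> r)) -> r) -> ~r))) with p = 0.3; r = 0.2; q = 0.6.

~r: Gödel ¬ of 0.2 = 0 (operand ≠ 0)
~r: Gödel ¬ of 0.2 = 0 (operand ≠ 0)
(~r -> q): 0 ≤ 0.6, so result = 1
(~r & (~r -> q)) = min(0, 1) = 0
(r -> (~r & (~r -> q))): 0.2 > 0, so result = 0
((r -> (~r & (~r -> q))) & p) = min(0, 0.3) = 0
~r: Gödel ¬ of 0.2 = 0 (operand ≠ 0)
(r -> r): 0.2 ≤ 0.2, so result = 1
(~r -> (r -> r)): 0 ≤ 1, so result = 1
(((r -> (~r & (~r -> q))) & p) -> (~r -> (r -> r))): 0 ≤ 1, so result = 1
(r | r) = max(0.2, 0.2) = 0.2
(r & q) = min(0.2, 0.6) = 0.2
((r & q) -> r): 0.2 ≤ 0.2, so result = 1
(r -> ((r & q) -> r)): 0.2 ≤ 1, so result = 1
((r -> ((r & q) -> r)) -> r): 1 > 0.2, so result = 0.2
~r: Gödel ¬ of 0.2 = 0 (operand ≠ 0)
(((r -> ((r & q) -> r)) -> r) -> ~r): 0.2 > 0, so result = 0
((r | r) | (((r -> ((r & q) -> r)) -> r) -> ~r)) = max(0.2, 0) = 0.2
((((r -> (~r & (~r -> q))) & p) -> (~r -> (r -> r))) -> ((r | r) | (((r -> ((r & q) -> r)) -> r) -> ~r))): 1 > 0.2, so result = 0.2

0.20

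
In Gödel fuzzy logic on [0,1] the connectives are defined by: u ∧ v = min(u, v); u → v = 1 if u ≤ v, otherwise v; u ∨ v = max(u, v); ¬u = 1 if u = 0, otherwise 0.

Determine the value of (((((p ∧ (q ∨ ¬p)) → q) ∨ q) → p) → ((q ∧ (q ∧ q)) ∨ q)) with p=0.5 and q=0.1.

0.10

¬p: Gödel ¬ of 0.5 = 0 (operand ≠ 0)
(q ∨ ¬p) = max(0.1, 0) = 0.1
(p ∧ (q ∨ ¬p)) = min(0.5, 0.1) = 0.1
((p ∧ (q ∨ ¬p)) → q): 0.1 ≤ 0.1, so result = 1
(((p ∧ (q ∨ ¬p)) → q) ∨ q) = max(1, 0.1) = 1
((((p ∧ (q ∨ ¬p)) → q) ∨ q) → p): 1 > 0.5, so result = 0.5
(q ∧ q) = min(0.1, 0.1) = 0.1
(q ∧ (q ∧ q)) = min(0.1, 0.1) = 0.1
((q ∧ (q ∧ q)) ∨ q) = max(0.1, 0.1) = 0.1
(((((p ∧ (q ∨ ¬p)) → q) ∨ q) → p) → ((q ∧ (q ∧ q)) ∨ q)): 0.5 > 0.1, so result = 0.1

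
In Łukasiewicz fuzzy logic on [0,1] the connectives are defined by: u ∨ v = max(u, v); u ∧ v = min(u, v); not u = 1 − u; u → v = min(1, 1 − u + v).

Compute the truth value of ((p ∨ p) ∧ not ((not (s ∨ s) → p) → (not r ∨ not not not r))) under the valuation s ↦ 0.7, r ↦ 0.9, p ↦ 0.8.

(p ∨ p) = max(0.8, 0.8) = 0.8
(s ∨ s) = max(0.7, 0.7) = 0.7
not (s ∨ s): Łukasiewicz ¬ gives 1 − 0.7 = 0.3
(not (s ∨ s) → p): min(1, 1 − 0.3 + 0.8) = 1
not r: Łukasiewicz ¬ gives 1 − 0.9 = 0.1
not r: Łukasiewicz ¬ gives 1 − 0.9 = 0.1
not not r: Łukasiewicz ¬ gives 1 − 0.1 = 0.9
not not not r: Łukasiewicz ¬ gives 1 − 0.9 = 0.1
(not r ∨ not not not r) = max(0.1, 0.1) = 0.1
((not (s ∨ s) → p) → (not r ∨ not not not r)): min(1, 1 − 1 + 0.1) = 0.1
not ((not (s ∨ s) → p) → (not r ∨ not not not r)): Łukasiewicz ¬ gives 1 − 0.1 = 0.9
((p ∨ p) ∧ not ((not (s ∨ s) → p) → (not r ∨ not not not r))) = min(0.8, 0.9) = 0.8

0.80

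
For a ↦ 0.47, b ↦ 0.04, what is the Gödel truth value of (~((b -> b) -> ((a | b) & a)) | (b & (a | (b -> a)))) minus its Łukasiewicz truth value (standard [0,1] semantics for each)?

-0.49

Gödel evaluation:
  (b -> b): 0.04 ≤ 0.04, so result = 1
  (a | b) = max(0.47, 0.04) = 0.47
  ((a | b) & a) = min(0.47, 0.47) = 0.47
  ((b -> b) -> ((a | b) & a)): 1 > 0.47, so result = 0.47
  ~((b -> b) -> ((a | b) & a)): Gödel ¬ of 0.47 = 0 (operand ≠ 0)
  (b -> a): 0.04 ≤ 0.47, so result = 1
  (a | (b -> a)) = max(0.47, 1) = 1
  (b & (a | (b -> a))) = min(0.04, 1) = 0.04
  (~((b -> b) -> ((a | b) & a)) | (b & (a | (b -> a)))) = max(0, 0.04) = 0.04
  Gödel value = 0.04
Łukasiewicz evaluation:
  (b -> b): min(1, 1 − 0.04 + 0.04) = 1
  (a | b) = max(0.47, 0.04) = 0.47
  ((a | b) & a) = min(0.47, 0.47) = 0.47
  ((b -> b) -> ((a | b) & a)): min(1, 1 − 1 + 0.47) = 0.47
  ~((b -> b) -> ((a | b) & a)): Łukasiewicz ¬ gives 1 − 0.47 = 0.53
  (b -> a): min(1, 1 − 0.04 + 0.47) = 1
  (a | (b -> a)) = max(0.47, 1) = 1
  (b & (a | (b -> a))) = min(0.04, 1) = 0.04
  (~((b -> b) -> ((a | b) & a)) | (b & (a | (b -> a)))) = max(0.53, 0.04) = 0.53
  Łukasiewicz value = 0.53
Difference: 0.04 − 0.53 = -0.49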